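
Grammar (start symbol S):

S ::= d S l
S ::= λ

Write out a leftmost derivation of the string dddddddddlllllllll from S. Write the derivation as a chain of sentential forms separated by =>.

S=>dSl=>ddSll=>dddSlll=>ddddSllll=>dddddSlllll=>ddddddSllllll=>dddddddSlllllll=>ddddddddSllllllll=>dddddddddSlllllllll=>dddddddddlllllllll

S => dSl   [S ::= d S l]
dSl => ddSll   [S ::= d S l]
ddSll => dddSlll   [S ::= d S l]
dddSlll => ddddSllll   [S ::= d S l]
ddddSllll => dddddSlllll   [S ::= d S l]
dddddSlllll => ddddddSllllll   [S ::= d S l]
ddddddSllllll => dddddddSlllllll   [S ::= d S l]
dddddddSlllllll => ddddddddSllllllll   [S ::= d S l]
ddddddddSllllllll => dddddddddSlllllllll   [S ::= d S l]
dddddddddSlllllllll => dddddddddlllllllll   [S ::= λ]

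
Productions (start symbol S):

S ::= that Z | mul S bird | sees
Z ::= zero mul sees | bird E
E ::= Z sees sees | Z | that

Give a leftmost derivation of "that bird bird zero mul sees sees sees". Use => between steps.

S => that Z   [S ::= that Z]
that Z => that bird E   [Z ::= bird E]
that bird E => that bird Z sees sees   [E ::= Z sees sees]
that bird Z sees sees => that bird bird E sees sees   [Z ::= bird E]
that bird bird E sees sees => that bird bird Z sees sees   [E ::= Z]
that bird bird Z sees sees => that bird bird zero mul sees sees sees   [Z ::= zero mul sees]

S => that Z => that bird E => that bird Z sees sees => that bird bird E sees sees => that bird bird Z sees sees => that bird bird zero mul sees sees sees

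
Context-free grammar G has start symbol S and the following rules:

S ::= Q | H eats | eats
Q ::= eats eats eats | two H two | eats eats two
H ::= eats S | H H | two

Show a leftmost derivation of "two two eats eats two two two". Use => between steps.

S => Q   [S ::= Q]
Q => two H two   [Q ::= two H two]
two H two => two H H two   [H ::= H H]
two H H two => two two H two   [H ::= two]
two two H two => two two H H two   [H ::= H H]
two two H H two => two two H H H two   [H ::= H H]
two two H H H two => two two eats S H H two   [H ::= eats S]
two two eats S H H two => two two eats eats H H two   [S ::= eats]
two two eats eats H H two => two two eats eats two H two   [H ::= two]
two two eats eats two H two => two two eats eats two two two   [H ::= two]

S => Q => two H two => two H H two => two two H two => two two H H two => two two H H H two => two two eats S H H two => two two eats eats H H two => two two eats eats two H two => two two eats eats two two two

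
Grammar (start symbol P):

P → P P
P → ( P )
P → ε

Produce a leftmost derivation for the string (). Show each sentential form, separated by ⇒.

P ⇒ PP ⇒ PPP ⇒ PPPP ⇒ PPPPP ⇒ (P)PPPP ⇒ ()PPPP ⇒ ()PPP ⇒ ()PP ⇒ ()P ⇒ ()

P ⇒ PP   [P → P P]
PP ⇒ PPP   [P → P P]
PPP ⇒ PPPP   [P → P P]
PPPP ⇒ PPPPP   [P → P P]
PPPPP ⇒ (P)PPPP   [P → ( P )]
(P)PPPP ⇒ ()PPPP   [P → ε]
()PPPP ⇒ ()PPP   [P → ε]
()PPP ⇒ ()PP   [P → ε]
()PP ⇒ ()P   [P → ε]
()P ⇒ ()   [P → ε]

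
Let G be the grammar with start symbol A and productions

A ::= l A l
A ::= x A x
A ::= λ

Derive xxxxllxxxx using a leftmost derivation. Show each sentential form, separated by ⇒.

A ⇒ xAx ⇒ xxAxx ⇒ xxxAxxx ⇒ xxxxAxxxx ⇒ xxxxlAlxxxx ⇒ xxxxllxxxx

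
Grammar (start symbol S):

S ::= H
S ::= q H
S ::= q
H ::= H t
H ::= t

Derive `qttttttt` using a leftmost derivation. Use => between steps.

S => qH => qHt => qHtt => qHttt => qHtttt => qHttttt => qHtttttt => qttttttt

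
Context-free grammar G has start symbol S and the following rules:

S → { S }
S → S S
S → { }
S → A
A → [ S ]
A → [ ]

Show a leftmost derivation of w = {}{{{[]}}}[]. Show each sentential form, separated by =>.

S => SS => SSS => {}SS => {}{S}S => {}{{S}}S => {}{{{S}}}S => {}{{{A}}}S => {}{{{[]}}}S => {}{{{[]}}}A => {}{{{[]}}}[]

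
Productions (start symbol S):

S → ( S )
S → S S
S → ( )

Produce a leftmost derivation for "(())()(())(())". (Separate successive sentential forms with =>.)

S => SS => SSS => SSSS => (S)SSS => (())SSS => (())()SS => (())()(S)S => (())()(())S => (())()(())(S) => (())()(())(())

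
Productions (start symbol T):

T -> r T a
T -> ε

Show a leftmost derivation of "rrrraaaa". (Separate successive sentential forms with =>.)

T => rTa => rrTaa => rrrTaaa => rrrrTaaaa => rrrraaaa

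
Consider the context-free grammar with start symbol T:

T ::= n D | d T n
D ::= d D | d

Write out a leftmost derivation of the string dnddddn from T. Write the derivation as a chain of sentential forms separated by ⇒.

T ⇒ dTn ⇒ dnDn ⇒ dndDn ⇒ dnddDn ⇒ dndddDn ⇒ dnddddn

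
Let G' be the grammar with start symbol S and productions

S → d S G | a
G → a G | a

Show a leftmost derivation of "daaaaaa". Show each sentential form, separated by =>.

S => dSG => daG => daaG => daaaG => daaaaG => daaaaaG => daaaaaa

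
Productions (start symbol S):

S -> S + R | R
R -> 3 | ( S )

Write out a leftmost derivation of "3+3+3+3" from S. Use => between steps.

S=>S+R=>S+R+R=>S+R+R+R=>R+R+R+R=>3+R+R+R=>3+3+R+R=>3+3+3+R=>3+3+3+3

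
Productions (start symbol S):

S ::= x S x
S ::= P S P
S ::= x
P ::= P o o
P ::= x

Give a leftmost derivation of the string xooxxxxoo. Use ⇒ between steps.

S ⇒ PSP   [S ::= P S P]
PSP ⇒ PooSP   [P ::= P o o]
PooSP ⇒ xooSP   [P ::= x]
xooSP ⇒ xooPSPP   [S ::= P S P]
xooPSPP ⇒ xooxSPP   [P ::= x]
xooxSPP ⇒ xooxxPP   [S ::= x]
xooxxPP ⇒ xooxxxP   [P ::= x]
xooxxxP ⇒ xooxxxPoo   [P ::= P o o]
xooxxxPoo ⇒ xooxxxxoo   [P ::= x]

S ⇒ PSP ⇒ PooSP ⇒ xooSP ⇒ xooPSPP ⇒ xooxSPP ⇒ xooxxPP ⇒ xooxxxP ⇒ xooxxxPoo ⇒ xooxxxxoo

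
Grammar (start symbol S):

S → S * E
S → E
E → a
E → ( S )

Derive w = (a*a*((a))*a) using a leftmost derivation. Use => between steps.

S => E   [S → E]
E => (S)   [E → ( S )]
(S) => (S*E)   [S → S * E]
(S*E) => (S*E*E)   [S → S * E]
(S*E*E) => (S*E*E*E)   [S → S * E]
(S*E*E*E) => (E*E*E*E)   [S → E]
(E*E*E*E) => (a*E*E*E)   [E → a]
(a*E*E*E) => (a*a*E*E)   [E → a]
(a*a*E*E) => (a*a*(S)*E)   [E → ( S )]
(a*a*(S)*E) => (a*a*(E)*E)   [S → E]
(a*a*(E)*E) => (a*a*((S))*E)   [E → ( S )]
(a*a*((S))*E) => (a*a*((E))*E)   [S → E]
(a*a*((E))*E) => (a*a*((a))*E)   [E → a]
(a*a*((a))*E) => (a*a*((a))*a)   [E → a]

S => E => (S) => (S*E) => (S*E*E) => (S*E*E*E) => (E*E*E*E) => (a*E*E*E) => (a*a*E*E) => (a*a*(S)*E) => (a*a*(E)*E) => (a*a*((S))*E) => (a*a*((E))*E) => (a*a*((a))*E) => (a*a*((a))*a)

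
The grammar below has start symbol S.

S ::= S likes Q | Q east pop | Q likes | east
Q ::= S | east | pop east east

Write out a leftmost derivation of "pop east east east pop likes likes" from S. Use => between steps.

S => Q likes => S likes => Q likes likes => S likes likes => Q east pop likes likes => pop east east east pop likes likes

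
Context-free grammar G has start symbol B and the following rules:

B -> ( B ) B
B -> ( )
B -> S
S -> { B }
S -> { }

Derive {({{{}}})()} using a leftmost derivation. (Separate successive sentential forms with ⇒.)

B ⇒ S ⇒ {B} ⇒ {(B)B} ⇒ {(S)B} ⇒ {({B})B} ⇒ {({S})B} ⇒ {({{B}})B} ⇒ {({{S}})B} ⇒ {({{{}}})B} ⇒ {({{{}}})()}

B ⇒ S   [B -> S]
S ⇒ {B}   [S -> { B }]
{B} ⇒ {(B)B}   [B -> ( B ) B]
{(B)B} ⇒ {(S)B}   [B -> S]
{(S)B} ⇒ {({B})B}   [S -> { B }]
{({B})B} ⇒ {({S})B}   [B -> S]
{({S})B} ⇒ {({{B}})B}   [S -> { B }]
{({{B}})B} ⇒ {({{S}})B}   [B -> S]
{({{S}})B} ⇒ {({{{}}})B}   [S -> { }]
{({{{}}})B} ⇒ {({{{}}})()}   [B -> ( )]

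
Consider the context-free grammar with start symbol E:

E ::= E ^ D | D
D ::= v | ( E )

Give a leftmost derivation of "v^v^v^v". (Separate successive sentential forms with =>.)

E=>E^D=>E^D^D=>E^D^D^D=>D^D^D^D=>v^D^D^D=>v^v^D^D=>v^v^v^D=>v^v^v^v

E => E^D   [E ::= E ^ D]
E^D => E^D^D   [E ::= E ^ D]
E^D^D => E^D^D^D   [E ::= E ^ D]
E^D^D^D => D^D^D^D   [E ::= D]
D^D^D^D => v^D^D^D   [D ::= v]
v^D^D^D => v^v^D^D   [D ::= v]
v^v^D^D => v^v^v^D   [D ::= v]
v^v^v^D => v^v^v^v   [D ::= v]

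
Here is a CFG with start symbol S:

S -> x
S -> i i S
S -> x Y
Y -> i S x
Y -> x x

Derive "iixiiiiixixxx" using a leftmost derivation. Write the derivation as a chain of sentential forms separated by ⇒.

S⇒iiS⇒iixY⇒iixiSx⇒iixiiiSx⇒iixiiiiiSx⇒iixiiiiixYx⇒iixiiiiixiSxx⇒iixiiiiixixxx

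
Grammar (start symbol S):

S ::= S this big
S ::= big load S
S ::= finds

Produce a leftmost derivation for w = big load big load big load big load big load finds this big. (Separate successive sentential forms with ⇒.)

S ⇒ big load S ⇒ big load S this big ⇒ big load big load S this big ⇒ big load big load big load S this big ⇒ big load big load big load big load S this big ⇒ big load big load big load big load big load S this big ⇒ big load big load big load big load big load finds this big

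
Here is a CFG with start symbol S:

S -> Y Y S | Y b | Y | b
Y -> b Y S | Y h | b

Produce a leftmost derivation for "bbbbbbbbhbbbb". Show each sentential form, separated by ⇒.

S ⇒ YYS ⇒ bYS ⇒ bbYSS ⇒ bbbYSSS ⇒ bbbbSSS ⇒ bbbbYbSS ⇒ bbbbbYSbSS ⇒ bbbbbYhSbSS ⇒ bbbbbbYShSbSS ⇒ bbbbbbbShSbSS ⇒ bbbbbbbbhSbSS ⇒ bbbbbbbbhbbSS ⇒ bbbbbbbbhbbbS ⇒ bbbbbbbbhbbbb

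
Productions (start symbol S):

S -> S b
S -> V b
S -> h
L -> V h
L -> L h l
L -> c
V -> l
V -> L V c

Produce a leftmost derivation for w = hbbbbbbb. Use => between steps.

S => Sb => Sbb => Sbbb => Sbbbb => Sbbbbb => Sbbbbbb => Sbbbbbbb => hbbbbbbb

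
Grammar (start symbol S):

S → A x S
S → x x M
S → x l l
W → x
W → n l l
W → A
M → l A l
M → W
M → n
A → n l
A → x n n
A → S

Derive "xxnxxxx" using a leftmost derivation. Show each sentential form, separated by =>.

S => AxS   [S → A x S]
AxS => SxS   [A → S]
SxS => xxMxS   [S → x x M]
xxMxS => xxnxS   [M → n]
xxnxS => xxnxxxM   [S → x x M]
xxnxxxM => xxnxxxW   [M → W]
xxnxxxW => xxnxxxx   [W → x]

S=>AxS=>SxS=>xxMxS=>xxnxS=>xxnxxxM=>xxnxxxW=>xxnxxxx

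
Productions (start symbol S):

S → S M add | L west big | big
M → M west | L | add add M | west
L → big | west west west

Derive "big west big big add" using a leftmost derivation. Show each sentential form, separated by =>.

S => S M add => L west big M add => big west big M add => big west big L add => big west big big add

S => S M add   [S → S M add]
S M add => L west big M add   [S → L west big]
L west big M add => big west big M add   [L → big]
big west big M add => big west big L add   [M → L]
big west big L add => big west big big add   [L → big]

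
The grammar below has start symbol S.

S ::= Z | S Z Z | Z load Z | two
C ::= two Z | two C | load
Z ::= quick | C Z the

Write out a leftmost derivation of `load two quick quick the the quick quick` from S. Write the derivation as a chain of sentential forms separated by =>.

S => S Z Z => Z Z Z => C Z the Z Z => load Z the Z Z => load C Z the the Z Z => load two Z Z the the Z Z => load two quick Z the the Z Z => load two quick quick the the Z Z => load two quick quick the the quick Z => load two quick quick the the quick quick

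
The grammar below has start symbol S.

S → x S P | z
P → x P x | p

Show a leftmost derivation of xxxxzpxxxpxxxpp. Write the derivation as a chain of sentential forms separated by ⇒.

S⇒xSP⇒xxSPP⇒xxxSPPP⇒xxxxSPPPP⇒xxxxzPPPP⇒xxxxzpPPP⇒xxxxzpxPxPP⇒xxxxzpxxPxxPP⇒xxxxzpxxxPxxxPP⇒xxxxzpxxxpxxxPP⇒xxxxzpxxxpxxxpP⇒xxxxzpxxxpxxxpp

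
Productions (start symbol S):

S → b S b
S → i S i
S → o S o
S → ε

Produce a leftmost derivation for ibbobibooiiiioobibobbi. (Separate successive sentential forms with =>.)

S=>iSi=>ibSbi=>ibbSbbi=>ibboSobbi=>ibbobSbobbi=>ibbobiSibobbi=>ibbobibSbibobbi=>ibbobiboSobibobbi=>ibbobibooSoobibobbi=>ibbobibooiSioobibobbi=>ibbobibooiiSiioobibobbi=>ibbobibooiiiioobibobbi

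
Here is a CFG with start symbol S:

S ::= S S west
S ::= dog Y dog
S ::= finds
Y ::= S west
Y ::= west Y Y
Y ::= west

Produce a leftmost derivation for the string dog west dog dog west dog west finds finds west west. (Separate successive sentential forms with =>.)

S => S S west => S S west S west => dog Y dog S west S west => dog west dog S west S west => dog west dog dog Y dog west S west => dog west dog dog west dog west S west => dog west dog dog west dog west S S west west => dog west dog dog west dog west finds S west west => dog west dog dog west dog west finds finds west west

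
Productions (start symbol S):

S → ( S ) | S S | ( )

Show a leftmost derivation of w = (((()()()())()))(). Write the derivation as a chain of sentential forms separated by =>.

S => SS   [S → S S]
SS => (S)S   [S → ( S )]
(S)S => ((S))S   [S → ( S )]
((S))S => ((SS))S   [S → S S]
((SS))S => (((S)S))S   [S → ( S )]
(((S)S))S => (((SS)S))S   [S → S S]
(((SS)S))S => (((()S)S))S   [S → ( )]
(((()S)S))S => (((()SS)S))S   [S → S S]
(((()SS)S))S => (((()SSS)S))S   [S → S S]
(((()SSS)S))S => (((()()SS)S))S   [S → ( )]
(((()()SS)S))S => (((()()()S)S))S   [S → ( )]
(((()()()S)S))S => (((()()()())S))S   [S → ( )]
(((()()()())S))S => (((()()()())()))S   [S → ( )]
(((()()()())()))S => (((()()()())()))()   [S → ( )]

S=>SS=>(S)S=>((S))S=>((SS))S=>(((S)S))S=>(((SS)S))S=>(((()S)S))S=>(((()SS)S))S=>(((()SSS)S))S=>(((()()SS)S))S=>(((()()()S)S))S=>(((()()()())S))S=>(((()()()())()))S=>(((()()()())()))()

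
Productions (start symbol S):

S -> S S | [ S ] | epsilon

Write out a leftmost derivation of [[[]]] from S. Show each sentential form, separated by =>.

S => [S] => [[S]] => [[SS]] => [[SSS]] => [[SSSS]] => [[[S]SSS]] => [[[]SSS]] => [[[]SS]] => [[[]S]] => [[[]]]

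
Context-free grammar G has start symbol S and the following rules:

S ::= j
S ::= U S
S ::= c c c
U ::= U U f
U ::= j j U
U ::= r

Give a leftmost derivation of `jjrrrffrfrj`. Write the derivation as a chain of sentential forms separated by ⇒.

S ⇒ US ⇒ jjUS ⇒ jjUUfS ⇒ jjUUfUfS ⇒ jjrUfUfS ⇒ jjrUUffUfS ⇒ jjrrUffUfS ⇒ jjrrrffUfS ⇒ jjrrrffrfS ⇒ jjrrrffrfUS ⇒ jjrrrffrfrS ⇒ jjrrrffrfrj

S ⇒ US   [S ::= U S]
US ⇒ jjUS   [U ::= j j U]
jjUS ⇒ jjUUfS   [U ::= U U f]
jjUUfS ⇒ jjUUfUfS   [U ::= U U f]
jjUUfUfS ⇒ jjrUfUfS   [U ::= r]
jjrUfUfS ⇒ jjrUUffUfS   [U ::= U U f]
jjrUUffUfS ⇒ jjrrUffUfS   [U ::= r]
jjrrUffUfS ⇒ jjrrrffUfS   [U ::= r]
jjrrrffUfS ⇒ jjrrrffrfS   [U ::= r]
jjrrrffrfS ⇒ jjrrrffrfUS   [S ::= U S]
jjrrrffrfUS ⇒ jjrrrffrfrS   [U ::= r]
jjrrrffrfrS ⇒ jjrrrffrfrj   [S ::= j]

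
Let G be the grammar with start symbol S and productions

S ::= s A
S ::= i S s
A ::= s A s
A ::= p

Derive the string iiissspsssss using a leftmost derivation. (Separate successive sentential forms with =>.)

S => iSs   [S ::= i S s]
iSs => iiSss   [S ::= i S s]
iiSss => iiiSsss   [S ::= i S s]
iiiSsss => iiisAsss   [S ::= s A]
iiisAsss => iiissAssss   [A ::= s A s]
iiissAssss => iiisssAsssss   [A ::= s A s]
iiisssAsssss => iiissspsssss   [A ::= p]

S => iSs => iiSss => iiiSsss => iiisAsss => iiissAssss => iiisssAsssss => iiissspsssss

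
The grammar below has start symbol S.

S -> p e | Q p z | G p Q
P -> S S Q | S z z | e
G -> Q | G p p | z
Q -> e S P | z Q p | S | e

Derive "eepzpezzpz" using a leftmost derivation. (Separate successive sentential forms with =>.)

S => Qpz => eSPpz => eQpzPpz => eepzPpz => eepzSzzpz => eepzpezzpz

S => Qpz   [S -> Q p z]
Qpz => eSPpz   [Q -> e S P]
eSPpz => eQpzPpz   [S -> Q p z]
eQpzPpz => eepzPpz   [Q -> e]
eepzPpz => eepzSzzpz   [P -> S z z]
eepzSzzpz => eepzpezzpz   [S -> p e]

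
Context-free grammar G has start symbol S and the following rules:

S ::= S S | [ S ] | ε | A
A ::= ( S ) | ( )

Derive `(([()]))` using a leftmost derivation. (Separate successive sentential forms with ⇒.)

S ⇒ A ⇒ (S) ⇒ (A) ⇒ ((S)) ⇒ (([S])) ⇒ (([SS])) ⇒ (([AS])) ⇒ (([(S)S])) ⇒ (([()S])) ⇒ (([()]))

S ⇒ A   [S ::= A]
A ⇒ (S)   [A ::= ( S )]
(S) ⇒ (A)   [S ::= A]
(A) ⇒ ((S))   [A ::= ( S )]
((S)) ⇒ (([S]))   [S ::= [ S ]]
(([S])) ⇒ (([SS]))   [S ::= S S]
(([SS])) ⇒ (([AS]))   [S ::= A]
(([AS])) ⇒ (([(S)S]))   [A ::= ( S )]
(([(S)S])) ⇒ (([()S]))   [S ::= ε]
(([()S])) ⇒ (([()]))   [S ::= ε]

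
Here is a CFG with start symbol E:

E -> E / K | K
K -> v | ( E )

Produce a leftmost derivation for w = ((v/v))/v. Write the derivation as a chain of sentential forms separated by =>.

E => E/K   [E -> E / K]
E/K => K/K   [E -> K]
K/K => (E)/K   [K -> ( E )]
(E)/K => (K)/K   [E -> K]
(K)/K => ((E))/K   [K -> ( E )]
((E))/K => ((E/K))/K   [E -> E / K]
((E/K))/K => ((K/K))/K   [E -> K]
((K/K))/K => ((v/K))/K   [K -> v]
((v/K))/K => ((v/v))/K   [K -> v]
((v/v))/K => ((v/v))/v   [K -> v]

E => E/K => K/K => (E)/K => (K)/K => ((E))/K => ((E/K))/K => ((K/K))/K => ((v/K))/K => ((v/v))/K => ((v/v))/v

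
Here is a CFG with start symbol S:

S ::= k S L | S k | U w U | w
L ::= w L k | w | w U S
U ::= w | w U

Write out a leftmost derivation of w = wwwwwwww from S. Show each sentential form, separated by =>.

S => UwU => wUwU => wwUwU => wwwUwU => wwwwUwU => wwwwwUwU => wwwwwwwU => wwwwwwww

S => UwU   [S ::= U w U]
UwU => wUwU   [U ::= w U]
wUwU => wwUwU   [U ::= w U]
wwUwU => wwwUwU   [U ::= w U]
wwwUwU => wwwwUwU   [U ::= w U]
wwwwUwU => wwwwwUwU   [U ::= w U]
wwwwwUwU => wwwwwwwU   [U ::= w]
wwwwwwwU => wwwwwwww   [U ::= w]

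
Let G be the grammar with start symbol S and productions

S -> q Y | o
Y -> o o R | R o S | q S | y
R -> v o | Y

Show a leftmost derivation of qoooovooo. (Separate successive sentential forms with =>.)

S => qY => qooR => qooY => qooRoS => qooYoS => qooooRoS => qoooovooS => qoooovooo

S => qY   [S -> q Y]
qY => qooR   [Y -> o o R]
qooR => qooY   [R -> Y]
qooY => qooRoS   [Y -> R o S]
qooRoS => qooYoS   [R -> Y]
qooYoS => qooooRoS   [Y -> o o R]
qooooRoS => qoooovooS   [R -> v o]
qoooovooS => qoooovooo   [S -> o]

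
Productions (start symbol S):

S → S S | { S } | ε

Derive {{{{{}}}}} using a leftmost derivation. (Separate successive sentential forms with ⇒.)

S ⇒ {S}   [S → { S }]
{S} ⇒ {{S}}   [S → { S }]
{{S}} ⇒ {{SS}}   [S → S S]
{{SS}} ⇒ {{{S}S}}   [S → { S }]
{{{S}S}} ⇒ {{{SS}S}}   [S → S S]
{{{SS}S}} ⇒ {{{{S}S}S}}   [S → { S }]
{{{{S}S}S}} ⇒ {{{{{S}}S}S}}   [S → { S }]
{{{{{S}}S}S}} ⇒ {{{{{}}S}S}}   [S → ε]
{{{{{}}S}S}} ⇒ {{{{{}}}S}}   [S → ε]
{{{{{}}}S}} ⇒ {{{{{}}}}}   [S → ε]

S⇒{S}⇒{{S}}⇒{{SS}}⇒{{{S}S}}⇒{{{SS}S}}⇒{{{{S}S}S}}⇒{{{{{S}}S}S}}⇒{{{{{}}S}S}}⇒{{{{{}}}S}}⇒{{{{{}}}}}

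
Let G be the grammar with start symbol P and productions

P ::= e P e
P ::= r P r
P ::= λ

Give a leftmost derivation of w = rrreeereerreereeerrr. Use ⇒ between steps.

P ⇒ rPr   [P ::= r P r]
rPr ⇒ rrPrr   [P ::= r P r]
rrPrr ⇒ rrrPrrr   [P ::= r P r]
rrrPrrr ⇒ rrrePerrr   [P ::= e P e]
rrrePerrr ⇒ rrreePeerrr   [P ::= e P e]
rrreePeerrr ⇒ rrreeePeeerrr   [P ::= e P e]
rrreeePeeerrr ⇒ rrreeerPreeerrr   [P ::= r P r]
rrreeerPreeerrr ⇒ rrreeerePereeerrr   [P ::= e P e]
rrreeerePereeerrr ⇒ rrreeereePeereeerrr   [P ::= e P e]
rrreeereePeereeerrr ⇒ rrreeereerPreereeerrr   [P ::= r P r]
rrreeereerPreereeerrr ⇒ rrreeereerreereeerrr   [P ::= λ]

P ⇒ rPr ⇒ rrPrr ⇒ rrrPrrr ⇒ rrrePerrr ⇒ rrreePeerrr ⇒ rrreeePeeerrr ⇒ rrreeerPreeerrr ⇒ rrreeerePereeerrr ⇒ rrreeereePeereeerrr ⇒ rrreeereerPreereeerrr ⇒ rrreeereerreereeerrr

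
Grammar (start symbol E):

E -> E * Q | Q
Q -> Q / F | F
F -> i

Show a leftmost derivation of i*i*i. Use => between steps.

E => E*Q   [E -> E * Q]
E*Q => E*Q*Q   [E -> E * Q]
E*Q*Q => Q*Q*Q   [E -> Q]
Q*Q*Q => F*Q*Q   [Q -> F]
F*Q*Q => i*Q*Q   [F -> i]
i*Q*Q => i*F*Q   [Q -> F]
i*F*Q => i*i*Q   [F -> i]
i*i*Q => i*i*F   [Q -> F]
i*i*F => i*i*i   [F -> i]

E => E*Q => E*Q*Q => Q*Q*Q => F*Q*Q => i*Q*Q => i*F*Q => i*i*Q => i*i*F => i*i*i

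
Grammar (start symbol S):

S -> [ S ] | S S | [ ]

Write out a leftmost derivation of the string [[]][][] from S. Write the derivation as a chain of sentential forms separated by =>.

S => SS   [S -> S S]
SS => SSS   [S -> S S]
SSS => [S]SS   [S -> [ S ]]
[S]SS => [[]]SS   [S -> [ ]]
[[]]SS => [[]][]S   [S -> [ ]]
[[]][]S => [[]][][]   [S -> [ ]]

S=>SS=>SSS=>[S]SS=>[[]]SS=>[[]][]S=>[[]][][]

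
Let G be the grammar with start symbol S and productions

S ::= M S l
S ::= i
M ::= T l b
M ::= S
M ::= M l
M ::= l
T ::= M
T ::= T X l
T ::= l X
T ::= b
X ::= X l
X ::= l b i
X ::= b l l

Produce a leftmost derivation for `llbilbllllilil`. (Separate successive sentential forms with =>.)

S => MSl => SSl => MSlSl => MlSlSl => MllSlSl => MlllSlSl => MllllSlSl => TlbllllSlSl => lXlbllllSlSl => llbilbllllSlSl => llbilbllllilSl => llbilbllllilil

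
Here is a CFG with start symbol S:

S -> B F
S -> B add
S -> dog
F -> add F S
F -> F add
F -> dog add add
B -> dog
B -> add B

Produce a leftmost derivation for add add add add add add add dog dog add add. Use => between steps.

S => B F   [S -> B F]
B F => add B F   [B -> add B]
add B F => add add B F   [B -> add B]
add add B F => add add add B F   [B -> add B]
add add add B F => add add add add B F   [B -> add B]
add add add add B F => add add add add add B F   [B -> add B]
add add add add add B F => add add add add add add B F   [B -> add B]
add add add add add add B F => add add add add add add add B F   [B -> add B]
add add add add add add add B F => add add add add add add add dog F   [B -> dog]
add add add add add add add dog F => add add add add add add add dog dog add add   [F -> dog add add]

S => B F => add B F => add add B F => add add add B F => add add add add B F => add add add add add B F => add add add add add add B F => add add add add add add add B F => add add add add add add add dog F => add add add add add add add dog dog add add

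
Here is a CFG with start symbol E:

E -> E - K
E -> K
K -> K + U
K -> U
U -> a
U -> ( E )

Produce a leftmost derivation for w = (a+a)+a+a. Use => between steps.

E => K => K+U => K+U+U => U+U+U => (E)+U+U => (K)+U+U => (K+U)+U+U => (U+U)+U+U => (a+U)+U+U => (a+a)+U+U => (a+a)+a+U => (a+a)+a+a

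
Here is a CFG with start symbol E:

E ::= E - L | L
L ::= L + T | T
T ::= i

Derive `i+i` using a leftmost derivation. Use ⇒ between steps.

E ⇒ L ⇒ L+T ⇒ T+T ⇒ i+T ⇒ i+i

E ⇒ L   [E ::= L]
L ⇒ L+T   [L ::= L + T]
L+T ⇒ T+T   [L ::= T]
T+T ⇒ i+T   [T ::= i]
i+T ⇒ i+i   [T ::= i]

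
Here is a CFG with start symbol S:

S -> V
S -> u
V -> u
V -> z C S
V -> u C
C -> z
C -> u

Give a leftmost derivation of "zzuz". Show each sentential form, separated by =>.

S=>V=>zCS=>zzS=>zzV=>zzuC=>zzuz

S => V   [S -> V]
V => zCS   [V -> z C S]
zCS => zzS   [C -> z]
zzS => zzV   [S -> V]
zzV => zzuC   [V -> u C]
zzuC => zzuz   [C -> z]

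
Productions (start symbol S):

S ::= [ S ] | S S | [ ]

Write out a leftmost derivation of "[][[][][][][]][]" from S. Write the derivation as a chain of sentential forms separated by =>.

S=>SS=>SSS=>[]SS=>[][S]S=>[][SS]S=>[][SSS]S=>[][SSSS]S=>[][[]SSS]S=>[][[]SSSS]S=>[][[][]SSS]S=>[][[][][]SS]S=>[][[][][][]S]S=>[][[][][][][]]S=>[][[][][][][]][]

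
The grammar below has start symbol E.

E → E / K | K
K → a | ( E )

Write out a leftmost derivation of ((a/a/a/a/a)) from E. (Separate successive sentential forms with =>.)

E=>K=>(E)=>(K)=>((E))=>((E/K))=>((E/K/K))=>((E/K/K/K))=>((E/K/K/K/K))=>((K/K/K/K/K))=>((a/K/K/K/K))=>((a/a/K/K/K))=>((a/a/a/K/K))=>((a/a/a/a/K))=>((a/a/a/a/a))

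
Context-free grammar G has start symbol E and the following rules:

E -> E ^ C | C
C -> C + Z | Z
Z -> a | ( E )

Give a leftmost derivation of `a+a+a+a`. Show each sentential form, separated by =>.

E=>C=>C+Z=>C+Z+Z=>C+Z+Z+Z=>Z+Z+Z+Z=>a+Z+Z+Z=>a+a+Z+Z=>a+a+a+Z=>a+a+a+a

E => C   [E -> C]
C => C+Z   [C -> C + Z]
C+Z => C+Z+Z   [C -> C + Z]
C+Z+Z => C+Z+Z+Z   [C -> C + Z]
C+Z+Z+Z => Z+Z+Z+Z   [C -> Z]
Z+Z+Z+Z => a+Z+Z+Z   [Z -> a]
a+Z+Z+Z => a+a+Z+Z   [Z -> a]
a+a+Z+Z => a+a+a+Z   [Z -> a]
a+a+a+Z => a+a+a+a   [Z -> a]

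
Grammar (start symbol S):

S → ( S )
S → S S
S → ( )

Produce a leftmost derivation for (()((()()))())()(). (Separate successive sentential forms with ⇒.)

S ⇒ SS ⇒ SSS ⇒ (S)SS ⇒ (SS)SS ⇒ (()S)SS ⇒ (()SS)SS ⇒ (()(S)S)SS ⇒ (()((S))S)SS ⇒ (()((SS))S)SS ⇒ (()((()S))S)SS ⇒ (()((()()))S)SS ⇒ (()((()()))())SS ⇒ (()((()()))())()S ⇒ (()((()()))())()()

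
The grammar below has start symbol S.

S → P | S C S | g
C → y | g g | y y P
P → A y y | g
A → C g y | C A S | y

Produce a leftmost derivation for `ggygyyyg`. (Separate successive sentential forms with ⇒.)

S ⇒ SCS   [S → S C S]
SCS ⇒ PCS   [S → P]
PCS ⇒ AyyCS   [P → A y y]
AyyCS ⇒ CASyyCS   [A → C A S]
CASyyCS ⇒ ggASyyCS   [C → g g]
ggASyyCS ⇒ ggySyyCS   [A → y]
ggySyyCS ⇒ ggygyyCS   [S → g]
ggygyyCS ⇒ ggygyyyS   [C → y]
ggygyyyS ⇒ ggygyyyg   [S → g]

S⇒SCS⇒PCS⇒AyyCS⇒CASyyCS⇒ggASyyCS⇒ggySyyCS⇒ggygyyCS⇒ggygyyyS⇒ggygyyyg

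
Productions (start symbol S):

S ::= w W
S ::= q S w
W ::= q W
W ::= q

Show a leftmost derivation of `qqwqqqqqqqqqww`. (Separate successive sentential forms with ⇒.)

S ⇒ qSw ⇒ qqSww ⇒ qqwWww ⇒ qqwqWww ⇒ qqwqqWww ⇒ qqwqqqWww ⇒ qqwqqqqWww ⇒ qqwqqqqqWww ⇒ qqwqqqqqqWww ⇒ qqwqqqqqqqWww ⇒ qqwqqqqqqqqWww ⇒ qqwqqqqqqqqqww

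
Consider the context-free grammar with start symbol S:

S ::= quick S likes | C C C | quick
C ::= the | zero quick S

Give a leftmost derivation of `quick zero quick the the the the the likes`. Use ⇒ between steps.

S ⇒ quick S likes ⇒ quick C C C likes ⇒ quick zero quick S C C likes ⇒ quick zero quick C C C C C likes ⇒ quick zero quick the C C C C likes ⇒ quick zero quick the the C C C likes ⇒ quick zero quick the the the C C likes ⇒ quick zero quick the the the the C likes ⇒ quick zero quick the the the the the likes

S ⇒ quick S likes   [S ::= quick S likes]
quick S likes ⇒ quick C C C likes   [S ::= C C C]
quick C C C likes ⇒ quick zero quick S C C likes   [C ::= zero quick S]
quick zero quick S C C likes ⇒ quick zero quick C C C C C likes   [S ::= C C C]
quick zero quick C C C C C likes ⇒ quick zero quick the C C C C likes   [C ::= the]
quick zero quick the C C C C likes ⇒ quick zero quick the the C C C likes   [C ::= the]
quick zero quick the the C C C likes ⇒ quick zero quick the the the C C likes   [C ::= the]
quick zero quick the the the C C likes ⇒ quick zero quick the the the the C likes   [C ::= the]
quick zero quick the the the the C likes ⇒ quick zero quick the the the the the likes   [C ::= the]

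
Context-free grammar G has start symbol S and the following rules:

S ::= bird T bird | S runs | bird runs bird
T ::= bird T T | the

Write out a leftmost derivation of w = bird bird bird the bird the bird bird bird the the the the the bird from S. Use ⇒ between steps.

S ⇒ bird T bird ⇒ bird bird T T bird ⇒ bird bird bird T T T bird ⇒ bird bird bird the T T bird ⇒ bird bird bird the bird T T T bird ⇒ bird bird bird the bird the T T bird ⇒ bird bird bird the bird the bird T T T bird ⇒ bird bird bird the bird the bird bird T T T T bird ⇒ bird bird bird the bird the bird bird bird T T T T T bird ⇒ bird bird bird the bird the bird bird bird the T T T T bird ⇒ bird bird bird the bird the bird bird bird the the T T T bird ⇒ bird bird bird the bird the bird bird bird the the the T T bird ⇒ bird bird bird the bird the bird bird bird the the the the T bird ⇒ bird bird bird the bird the bird bird bird the the the the the bird

S ⇒ bird T bird   [S ::= bird T bird]
bird T bird ⇒ bird bird T T bird   [T ::= bird T T]
bird bird T T bird ⇒ bird bird bird T T T bird   [T ::= bird T T]
bird bird bird T T T bird ⇒ bird bird bird the T T bird   [T ::= the]
bird bird bird the T T bird ⇒ bird bird bird the bird T T T bird   [T ::= bird T T]
bird bird bird the bird T T T bird ⇒ bird bird bird the bird the T T bird   [T ::= the]
bird bird bird the bird the T T bird ⇒ bird bird bird the bird the bird T T T bird   [T ::= bird T T]
bird bird bird the bird the bird T T T bird ⇒ bird bird bird the bird the bird bird T T T T bird   [T ::= bird T T]
bird bird bird the bird the bird bird T T T T bird ⇒ bird bird bird the bird the bird bird bird T T T T T bird   [T ::= bird T T]
bird bird bird the bird the bird bird bird T T T T T bird ⇒ bird bird bird the bird the bird bird bird the T T T T bird   [T ::= the]
bird bird bird the bird the bird bird bird the T T T T bird ⇒ bird bird bird the bird the bird bird bird the the T T T bird   [T ::= the]
bird bird bird the bird the bird bird bird the the T T T bird ⇒ bird bird bird the bird the bird bird bird the the the T T bird   [T ::= the]
bird bird bird the bird the bird bird bird the the the T T bird ⇒ bird bird bird the bird the bird bird bird the the the the T bird   [T ::= the]
bird bird bird the bird the bird bird bird the the the the T bird ⇒ bird bird bird the bird the bird bird bird the the the the the bird   [T ::= the]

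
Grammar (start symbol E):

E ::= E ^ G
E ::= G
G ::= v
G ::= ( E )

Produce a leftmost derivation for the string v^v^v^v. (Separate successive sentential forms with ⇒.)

E ⇒ E^G   [E ::= E ^ G]
E^G ⇒ E^G^G   [E ::= E ^ G]
E^G^G ⇒ E^G^G^G   [E ::= E ^ G]
E^G^G^G ⇒ G^G^G^G   [E ::= G]
G^G^G^G ⇒ v^G^G^G   [G ::= v]
v^G^G^G ⇒ v^v^G^G   [G ::= v]
v^v^G^G ⇒ v^v^v^G   [G ::= v]
v^v^v^G ⇒ v^v^v^v   [G ::= v]

E ⇒ E^G ⇒ E^G^G ⇒ E^G^G^G ⇒ G^G^G^G ⇒ v^G^G^G ⇒ v^v^G^G ⇒ v^v^v^G ⇒ v^v^v^v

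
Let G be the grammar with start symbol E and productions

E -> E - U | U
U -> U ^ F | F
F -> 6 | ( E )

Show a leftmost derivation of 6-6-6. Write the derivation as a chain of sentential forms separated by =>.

E => E-U   [E -> E - U]
E-U => E-U-U   [E -> E - U]
E-U-U => U-U-U   [E -> U]
U-U-U => F-U-U   [U -> F]
F-U-U => 6-U-U   [F -> 6]
6-U-U => 6-F-U   [U -> F]
6-F-U => 6-6-U   [F -> 6]
6-6-U => 6-6-F   [U -> F]
6-6-F => 6-6-6   [F -> 6]

E => E-U => E-U-U => U-U-U => F-U-U => 6-U-U => 6-F-U => 6-6-U => 6-6-F => 6-6-6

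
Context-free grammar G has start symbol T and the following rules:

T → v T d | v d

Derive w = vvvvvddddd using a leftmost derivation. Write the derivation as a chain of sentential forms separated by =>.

T => vTd => vvTdd => vvvTddd => vvvvTdddd => vvvvvddddd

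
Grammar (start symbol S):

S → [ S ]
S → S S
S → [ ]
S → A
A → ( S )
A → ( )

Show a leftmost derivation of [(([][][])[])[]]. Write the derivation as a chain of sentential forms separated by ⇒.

S⇒[S]⇒[SS]⇒[AS]⇒[(S)S]⇒[(SS)S]⇒[(AS)S]⇒[((S)S)S]⇒[((SS)S)S]⇒[((SSS)S)S]⇒[(([]SS)S)S]⇒[(([][]S)S)S]⇒[(([][][])S)S]⇒[(([][][])[])S]⇒[(([][][])[])[]]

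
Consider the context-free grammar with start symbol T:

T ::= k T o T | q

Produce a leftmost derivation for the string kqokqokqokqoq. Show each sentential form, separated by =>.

T => kToT => kqoT => kqokToT => kqokqoT => kqokqokToT => kqokqokqoT => kqokqokqokToT => kqokqokqokqoT => kqokqokqokqoq

T => kToT   [T ::= k T o T]
kToT => kqoT   [T ::= q]
kqoT => kqokToT   [T ::= k T o T]
kqokToT => kqokqoT   [T ::= q]
kqokqoT => kqokqokToT   [T ::= k T o T]
kqokqokToT => kqokqokqoT   [T ::= q]
kqokqokqoT => kqokqokqokToT   [T ::= k T o T]
kqokqokqokToT => kqokqokqokqoT   [T ::= q]
kqokqokqokqoT => kqokqokqokqoq   [T ::= q]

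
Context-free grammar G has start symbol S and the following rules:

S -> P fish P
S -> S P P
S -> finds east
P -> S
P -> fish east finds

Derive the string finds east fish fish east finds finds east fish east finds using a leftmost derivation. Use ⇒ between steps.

S ⇒ S P P ⇒ P fish P P P ⇒ S fish P P P ⇒ finds east fish P P P ⇒ finds east fish fish east finds P P ⇒ finds east fish fish east finds S P ⇒ finds east fish fish east finds finds east P ⇒ finds east fish fish east finds finds east fish east finds

S ⇒ S P P   [S -> S P P]
S P P ⇒ P fish P P P   [S -> P fish P]
P fish P P P ⇒ S fish P P P   [P -> S]
S fish P P P ⇒ finds east fish P P P   [S -> finds east]
finds east fish P P P ⇒ finds east fish fish east finds P P   [P -> fish east finds]
finds east fish fish east finds P P ⇒ finds east fish fish east finds S P   [P -> S]
finds east fish fish east finds S P ⇒ finds east fish fish east finds finds east P   [S -> finds east]
finds east fish fish east finds finds east P ⇒ finds east fish fish east finds finds east fish east finds   [P -> fish east finds]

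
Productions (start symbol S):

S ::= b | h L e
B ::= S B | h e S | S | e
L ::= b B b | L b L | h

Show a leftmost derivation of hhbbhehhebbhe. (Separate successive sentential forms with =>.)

S => hLe   [S ::= h L e]
hLe => hLbLe   [L ::= L b L]
hLbLe => hLbLbLe   [L ::= L b L]
hLbLbLe => hhbLbLe   [L ::= h]
hhbLbLe => hhbbBbbLe   [L ::= b B b]
hhbbBbbLe => hhbbheSbbLe   [B ::= h e S]
hhbbheSbbLe => hhbbhehLebbLe   [S ::= h L e]
hhbbhehLebbLe => hhbbhehhebbLe   [L ::= h]
hhbbhehhebbLe => hhbbhehhebbhe   [L ::= h]

S => hLe => hLbLe => hLbLbLe => hhbLbLe => hhbbBbbLe => hhbbheSbbLe => hhbbhehLebbLe => hhbbhehhebbLe => hhbbhehhebbhe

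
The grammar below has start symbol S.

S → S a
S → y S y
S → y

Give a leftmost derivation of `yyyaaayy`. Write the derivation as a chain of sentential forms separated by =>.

S => ySy   [S → y S y]
ySy => yySyy   [S → y S y]
yySyy => yySayy   [S → S a]
yySayy => yySaayy   [S → S a]
yySaayy => yySaaayy   [S → S a]
yySaaayy => yyyaaayy   [S → y]

S => ySy => yySyy => yySayy => yySaayy => yySaaayy => yyyaaayy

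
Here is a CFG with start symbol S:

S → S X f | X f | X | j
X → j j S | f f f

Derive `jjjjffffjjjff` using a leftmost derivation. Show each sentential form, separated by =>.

S => Xf => jjSf => jjSXff => jjXXff => jjjjSXff => jjjjXfXff => jjjjffffXff => jjjjffffjjSff => jjjjffffjjjff

S => Xf   [S → X f]
Xf => jjSf   [X → j j S]
jjSf => jjSXff   [S → S X f]
jjSXff => jjXXff   [S → X]
jjXXff => jjjjSXff   [X → j j S]
jjjjSXff => jjjjXfXff   [S → X f]
jjjjXfXff => jjjjffffXff   [X → f f f]
jjjjffffXff => jjjjffffjjSff   [X → j j S]
jjjjffffjjSff => jjjjffffjjjff   [S → j]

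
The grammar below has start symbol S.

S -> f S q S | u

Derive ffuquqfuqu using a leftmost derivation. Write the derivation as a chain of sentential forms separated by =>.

S=>fSqS=>ffSqSqS=>ffuqSqS=>ffuquqS=>ffuquqfSqS=>ffuquqfuqS=>ffuquqfuqu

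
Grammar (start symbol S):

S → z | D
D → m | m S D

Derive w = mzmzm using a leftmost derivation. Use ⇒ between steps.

S ⇒ D   [S → D]
D ⇒ mSD   [D → m S D]
mSD ⇒ mzD   [S → z]
mzD ⇒ mzmSD   [D → m S D]
mzmSD ⇒ mzmzD   [S → z]
mzmzD ⇒ mzmzm   [D → m]

S ⇒ D ⇒ mSD ⇒ mzD ⇒ mzmSD ⇒ mzmzD ⇒ mzmzm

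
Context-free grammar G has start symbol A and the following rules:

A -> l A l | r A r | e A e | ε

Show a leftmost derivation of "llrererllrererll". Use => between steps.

A => lAl => llAll => llrArll => llreAerll => llrerArerll => llrereAererll => llrererArererll => llrererlAlrererll => llrererllrererll

A => lAl   [A -> l A l]
lAl => llAll   [A -> l A l]
llAll => llrArll   [A -> r A r]
llrArll => llreAerll   [A -> e A e]
llreAerll => llrerArerll   [A -> r A r]
llrerArerll => llrereAererll   [A -> e A e]
llrereAererll => llrererArererll   [A -> r A r]
llrererArererll => llrererlAlrererll   [A -> l A l]
llrererlAlrererll => llrererllrererll   [A -> ε]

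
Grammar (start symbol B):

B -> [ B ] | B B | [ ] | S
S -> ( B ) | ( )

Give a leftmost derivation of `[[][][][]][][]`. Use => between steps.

B => BB => BBB => [B]BB => [BB]BB => [BBB]BB => [BBBB]BB => [[]BBB]BB => [[][]BB]BB => [[][][]B]BB => [[][][][]]BB => [[][][][]][]B => [[][][][]][][]

B => BB   [B -> B B]
BB => BBB   [B -> B B]
BBB => [B]BB   [B -> [ B ]]
[B]BB => [BB]BB   [B -> B B]
[BB]BB => [BBB]BB   [B -> B B]
[BBB]BB => [BBBB]BB   [B -> B B]
[BBBB]BB => [[]BBB]BB   [B -> [ ]]
[[]BBB]BB => [[][]BB]BB   [B -> [ ]]
[[][]BB]BB => [[][][]B]BB   [B -> [ ]]
[[][][]B]BB => [[][][][]]BB   [B -> [ ]]
[[][][][]]BB => [[][][][]][]B   [B -> [ ]]
[[][][][]][]B => [[][][][]][][]   [B -> [ ]]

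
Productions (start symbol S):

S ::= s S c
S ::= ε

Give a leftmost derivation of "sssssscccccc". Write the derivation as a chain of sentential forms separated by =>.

S => sSc   [S ::= s S c]
sSc => ssScc   [S ::= s S c]
ssScc => sssSccc   [S ::= s S c]
sssSccc => ssssScccc   [S ::= s S c]
ssssScccc => sssssSccccc   [S ::= s S c]
sssssSccccc => ssssssScccccc   [S ::= s S c]
ssssssScccccc => sssssscccccc   [S ::= ε]

S => sSc => ssScc => sssSccc => ssssScccc => sssssSccccc => ssssssScccccc => sssssscccccc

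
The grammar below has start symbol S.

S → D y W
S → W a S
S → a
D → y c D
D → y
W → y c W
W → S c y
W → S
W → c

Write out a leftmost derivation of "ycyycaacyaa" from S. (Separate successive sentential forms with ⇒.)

S ⇒ WaS ⇒ ScyaS ⇒ WaScyaS ⇒ ycWaScyaS ⇒ ycSaScyaS ⇒ ycDyWaScyaS ⇒ ycyyWaScyaS ⇒ ycyycaScyaS ⇒ ycyycaacyaS ⇒ ycyycaacyaa

S ⇒ WaS   [S → W a S]
WaS ⇒ ScyaS   [W → S c y]
ScyaS ⇒ WaScyaS   [S → W a S]
WaScyaS ⇒ ycWaScyaS   [W → y c W]
ycWaScyaS ⇒ ycSaScyaS   [W → S]
ycSaScyaS ⇒ ycDyWaScyaS   [S → D y W]
ycDyWaScyaS ⇒ ycyyWaScyaS   [D → y]
ycyyWaScyaS ⇒ ycyycaScyaS   [W → c]
ycyycaScyaS ⇒ ycyycaacyaS   [S → a]
ycyycaacyaS ⇒ ycyycaacyaa   [S → a]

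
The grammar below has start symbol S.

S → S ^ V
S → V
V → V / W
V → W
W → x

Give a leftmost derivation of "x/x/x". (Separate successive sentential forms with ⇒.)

S⇒V⇒V/W⇒V/W/W⇒W/W/W⇒x/W/W⇒x/x/W⇒x/x/x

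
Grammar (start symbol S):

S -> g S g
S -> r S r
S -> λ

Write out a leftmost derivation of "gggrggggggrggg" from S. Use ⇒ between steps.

S ⇒ gSg   [S -> g S g]
gSg ⇒ ggSgg   [S -> g S g]
ggSgg ⇒ gggSggg   [S -> g S g]
gggSggg ⇒ gggrSrggg   [S -> r S r]
gggrSrggg ⇒ gggrgSgrggg   [S -> g S g]
gggrgSgrggg ⇒ gggrggSggrggg   [S -> g S g]
gggrggSggrggg ⇒ gggrgggSgggrggg   [S -> g S g]
gggrgggSgggrggg ⇒ gggrggggggrggg   [S -> λ]

S⇒gSg⇒ggSgg⇒gggSggg⇒gggrSrggg⇒gggrgSgrggg⇒gggrggSggrggg⇒gggrgggSgggrggg⇒gggrggggggrggg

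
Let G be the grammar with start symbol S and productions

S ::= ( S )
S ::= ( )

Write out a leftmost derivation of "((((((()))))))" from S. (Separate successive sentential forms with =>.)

S => (S)   [S ::= ( S )]
(S) => ((S))   [S ::= ( S )]
((S)) => (((S)))   [S ::= ( S )]
(((S))) => ((((S))))   [S ::= ( S )]
((((S)))) => (((((S)))))   [S ::= ( S )]
(((((S))))) => ((((((S))))))   [S ::= ( S )]
((((((S)))))) => ((((((()))))))   [S ::= ( )]

S => (S) => ((S)) => (((S))) => ((((S)))) => (((((S))))) => ((((((S)))))) => ((((((()))))))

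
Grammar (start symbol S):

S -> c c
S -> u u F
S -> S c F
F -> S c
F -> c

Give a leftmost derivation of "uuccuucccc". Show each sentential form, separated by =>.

S => ScF   [S -> S c F]
ScF => uuFcF   [S -> u u F]
uuFcF => uuccF   [F -> c]
uuccF => uuccSc   [F -> S c]
uuccSc => uuccScFc   [S -> S c F]
uuccScFc => uuccuuFcFc   [S -> u u F]
uuccuuFcFc => uuccuuccFc   [F -> c]
uuccuuccFc => uuccuucccc   [F -> c]

S => ScF => uuFcF => uuccF => uuccSc => uuccScFc => uuccuuFcFc => uuccuuccFc => uuccuucccc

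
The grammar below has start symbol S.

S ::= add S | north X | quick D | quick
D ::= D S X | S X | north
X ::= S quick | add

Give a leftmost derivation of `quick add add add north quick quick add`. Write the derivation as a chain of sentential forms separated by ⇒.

S ⇒ quick D ⇒ quick S X ⇒ quick add S X ⇒ quick add add S X ⇒ quick add add add S X ⇒ quick add add add north X X ⇒ quick add add add north S quick X ⇒ quick add add add north quick quick X ⇒ quick add add add north quick quick add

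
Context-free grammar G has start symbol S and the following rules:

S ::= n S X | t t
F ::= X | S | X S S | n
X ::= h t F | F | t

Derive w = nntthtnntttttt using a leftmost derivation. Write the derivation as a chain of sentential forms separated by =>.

S=>nSX=>nnSXX=>nnttXX=>nnttFX=>nnttXSSX=>nntthtFSSX=>nntthtnSSX=>nntthtnnSXSX=>nntthtnnttXSX=>nntthtnntttSX=>nntthtnntttttX=>nntthtnntttttt

S => nSX   [S ::= n S X]
nSX => nnSXX   [S ::= n S X]
nnSXX => nnttXX   [S ::= t t]
nnttXX => nnttFX   [X ::= F]
nnttFX => nnttXSSX   [F ::= X S S]
nnttXSSX => nntthtFSSX   [X ::= h t F]
nntthtFSSX => nntthtnSSX   [F ::= n]
nntthtnSSX => nntthtnnSXSX   [S ::= n S X]
nntthtnnSXSX => nntthtnnttXSX   [S ::= t t]
nntthtnnttXSX => nntthtnntttSX   [X ::= t]
nntthtnntttSX => nntthtnntttttX   [S ::= t t]
nntthtnntttttX => nntthtnntttttt   [X ::= t]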